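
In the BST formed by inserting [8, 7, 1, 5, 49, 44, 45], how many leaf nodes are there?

Tree built from: [8, 7, 1, 5, 49, 44, 45]
Tree (level-order array): [8, 7, 49, 1, None, 44, None, None, 5, None, 45]
Rule: A leaf has 0 children.
Per-node child counts:
  node 8: 2 child(ren)
  node 7: 1 child(ren)
  node 1: 1 child(ren)
  node 5: 0 child(ren)
  node 49: 1 child(ren)
  node 44: 1 child(ren)
  node 45: 0 child(ren)
Matching nodes: [5, 45]
Count of leaf nodes: 2


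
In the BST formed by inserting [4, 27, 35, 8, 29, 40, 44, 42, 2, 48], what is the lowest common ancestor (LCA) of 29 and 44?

Tree insertion order: [4, 27, 35, 8, 29, 40, 44, 42, 2, 48]
Tree (level-order array): [4, 2, 27, None, None, 8, 35, None, None, 29, 40, None, None, None, 44, 42, 48]
In a BST, the LCA of p=29, q=44 is the first node v on the
root-to-leaf path with p <= v <= q (go left if both < v, right if both > v).
Walk from root:
  at 4: both 29 and 44 > 4, go right
  at 27: both 29 and 44 > 27, go right
  at 35: 29 <= 35 <= 44, this is the LCA
LCA = 35


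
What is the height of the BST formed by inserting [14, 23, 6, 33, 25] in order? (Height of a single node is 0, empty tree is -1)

Insertion order: [14, 23, 6, 33, 25]
Tree (level-order array): [14, 6, 23, None, None, None, 33, 25]
Compute height bottom-up (empty subtree = -1):
  height(6) = 1 + max(-1, -1) = 0
  height(25) = 1 + max(-1, -1) = 0
  height(33) = 1 + max(0, -1) = 1
  height(23) = 1 + max(-1, 1) = 2
  height(14) = 1 + max(0, 2) = 3
Height = 3


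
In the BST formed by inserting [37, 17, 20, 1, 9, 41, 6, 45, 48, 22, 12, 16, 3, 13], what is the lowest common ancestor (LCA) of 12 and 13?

Tree insertion order: [37, 17, 20, 1, 9, 41, 6, 45, 48, 22, 12, 16, 3, 13]
Tree (level-order array): [37, 17, 41, 1, 20, None, 45, None, 9, None, 22, None, 48, 6, 12, None, None, None, None, 3, None, None, 16, None, None, 13]
In a BST, the LCA of p=12, q=13 is the first node v on the
root-to-leaf path with p <= v <= q (go left if both < v, right if both > v).
Walk from root:
  at 37: both 12 and 13 < 37, go left
  at 17: both 12 and 13 < 17, go left
  at 1: both 12 and 13 > 1, go right
  at 9: both 12 and 13 > 9, go right
  at 12: 12 <= 12 <= 13, this is the LCA
LCA = 12


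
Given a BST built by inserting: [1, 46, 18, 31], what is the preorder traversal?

Tree insertion order: [1, 46, 18, 31]
Tree (level-order array): [1, None, 46, 18, None, None, 31]
Preorder traversal: [1, 46, 18, 31]


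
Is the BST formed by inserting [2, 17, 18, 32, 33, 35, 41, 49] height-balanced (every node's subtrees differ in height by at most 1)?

Tree (level-order array): [2, None, 17, None, 18, None, 32, None, 33, None, 35, None, 41, None, 49]
Definition: a tree is height-balanced if, at every node, |h(left) - h(right)| <= 1 (empty subtree has height -1).
Bottom-up per-node check:
  node 49: h_left=-1, h_right=-1, diff=0 [OK], height=0
  node 41: h_left=-1, h_right=0, diff=1 [OK], height=1
  node 35: h_left=-1, h_right=1, diff=2 [FAIL (|-1-1|=2 > 1)], height=2
  node 33: h_left=-1, h_right=2, diff=3 [FAIL (|-1-2|=3 > 1)], height=3
  node 32: h_left=-1, h_right=3, diff=4 [FAIL (|-1-3|=4 > 1)], height=4
  node 18: h_left=-1, h_right=4, diff=5 [FAIL (|-1-4|=5 > 1)], height=5
  node 17: h_left=-1, h_right=5, diff=6 [FAIL (|-1-5|=6 > 1)], height=6
  node 2: h_left=-1, h_right=6, diff=7 [FAIL (|-1-6|=7 > 1)], height=7
Node 35 violates the condition: |-1 - 1| = 2 > 1.
Result: Not balanced


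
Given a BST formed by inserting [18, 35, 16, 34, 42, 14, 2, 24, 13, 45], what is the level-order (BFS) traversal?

Tree insertion order: [18, 35, 16, 34, 42, 14, 2, 24, 13, 45]
Tree (level-order array): [18, 16, 35, 14, None, 34, 42, 2, None, 24, None, None, 45, None, 13]
BFS from the root, enqueuing left then right child of each popped node:
  queue [18] -> pop 18, enqueue [16, 35], visited so far: [18]
  queue [16, 35] -> pop 16, enqueue [14], visited so far: [18, 16]
  queue [35, 14] -> pop 35, enqueue [34, 42], visited so far: [18, 16, 35]
  queue [14, 34, 42] -> pop 14, enqueue [2], visited so far: [18, 16, 35, 14]
  queue [34, 42, 2] -> pop 34, enqueue [24], visited so far: [18, 16, 35, 14, 34]
  queue [42, 2, 24] -> pop 42, enqueue [45], visited so far: [18, 16, 35, 14, 34, 42]
  queue [2, 24, 45] -> pop 2, enqueue [13], visited so far: [18, 16, 35, 14, 34, 42, 2]
  queue [24, 45, 13] -> pop 24, enqueue [none], visited so far: [18, 16, 35, 14, 34, 42, 2, 24]
  queue [45, 13] -> pop 45, enqueue [none], visited so far: [18, 16, 35, 14, 34, 42, 2, 24, 45]
  queue [13] -> pop 13, enqueue [none], visited so far: [18, 16, 35, 14, 34, 42, 2, 24, 45, 13]
Result: [18, 16, 35, 14, 34, 42, 2, 24, 45, 13]


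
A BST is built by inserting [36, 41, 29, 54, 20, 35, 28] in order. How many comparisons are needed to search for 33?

Search path for 33: 36 -> 29 -> 35
Found: False
Comparisons: 3


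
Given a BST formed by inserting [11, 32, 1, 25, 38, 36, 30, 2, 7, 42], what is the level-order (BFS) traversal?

Tree insertion order: [11, 32, 1, 25, 38, 36, 30, 2, 7, 42]
Tree (level-order array): [11, 1, 32, None, 2, 25, 38, None, 7, None, 30, 36, 42]
BFS from the root, enqueuing left then right child of each popped node:
  queue [11] -> pop 11, enqueue [1, 32], visited so far: [11]
  queue [1, 32] -> pop 1, enqueue [2], visited so far: [11, 1]
  queue [32, 2] -> pop 32, enqueue [25, 38], visited so far: [11, 1, 32]
  queue [2, 25, 38] -> pop 2, enqueue [7], visited so far: [11, 1, 32, 2]
  queue [25, 38, 7] -> pop 25, enqueue [30], visited so far: [11, 1, 32, 2, 25]
  queue [38, 7, 30] -> pop 38, enqueue [36, 42], visited so far: [11, 1, 32, 2, 25, 38]
  queue [7, 30, 36, 42] -> pop 7, enqueue [none], visited so far: [11, 1, 32, 2, 25, 38, 7]
  queue [30, 36, 42] -> pop 30, enqueue [none], visited so far: [11, 1, 32, 2, 25, 38, 7, 30]
  queue [36, 42] -> pop 36, enqueue [none], visited so far: [11, 1, 32, 2, 25, 38, 7, 30, 36]
  queue [42] -> pop 42, enqueue [none], visited so far: [11, 1, 32, 2, 25, 38, 7, 30, 36, 42]
Result: [11, 1, 32, 2, 25, 38, 7, 30, 36, 42]


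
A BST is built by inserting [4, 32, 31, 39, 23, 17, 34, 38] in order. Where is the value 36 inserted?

Starting tree (level order): [4, None, 32, 31, 39, 23, None, 34, None, 17, None, None, 38]
Insertion path: 4 -> 32 -> 39 -> 34 -> 38
Result: insert 36 as left child of 38
Final tree (level order): [4, None, 32, 31, 39, 23, None, 34, None, 17, None, None, 38, None, None, 36]


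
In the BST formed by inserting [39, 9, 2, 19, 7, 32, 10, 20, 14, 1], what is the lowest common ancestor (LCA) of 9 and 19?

Tree insertion order: [39, 9, 2, 19, 7, 32, 10, 20, 14, 1]
Tree (level-order array): [39, 9, None, 2, 19, 1, 7, 10, 32, None, None, None, None, None, 14, 20]
In a BST, the LCA of p=9, q=19 is the first node v on the
root-to-leaf path with p <= v <= q (go left if both < v, right if both > v).
Walk from root:
  at 39: both 9 and 19 < 39, go left
  at 9: 9 <= 9 <= 19, this is the LCA
LCA = 9


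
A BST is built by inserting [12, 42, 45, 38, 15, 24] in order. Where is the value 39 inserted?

Starting tree (level order): [12, None, 42, 38, 45, 15, None, None, None, None, 24]
Insertion path: 12 -> 42 -> 38
Result: insert 39 as right child of 38
Final tree (level order): [12, None, 42, 38, 45, 15, 39, None, None, None, 24]


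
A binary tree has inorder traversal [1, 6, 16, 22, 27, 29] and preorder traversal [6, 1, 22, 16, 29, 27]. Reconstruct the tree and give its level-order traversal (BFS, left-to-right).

Inorder:  [1, 6, 16, 22, 27, 29]
Preorder: [6, 1, 22, 16, 29, 27]
Algorithm: preorder visits root first, so consume preorder in order;
for each root, split the current inorder slice at that value into
left-subtree inorder and right-subtree inorder, then recurse.
Recursive splits:
  root=6; inorder splits into left=[1], right=[16, 22, 27, 29]
  root=1; inorder splits into left=[], right=[]
  root=22; inorder splits into left=[16], right=[27, 29]
  root=16; inorder splits into left=[], right=[]
  root=29; inorder splits into left=[27], right=[]
  root=27; inorder splits into left=[], right=[]
Reconstructed level-order: [6, 1, 22, 16, 29, 27]


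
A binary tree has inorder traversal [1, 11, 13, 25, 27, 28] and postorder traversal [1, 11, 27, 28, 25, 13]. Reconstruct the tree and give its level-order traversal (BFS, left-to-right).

Inorder:   [1, 11, 13, 25, 27, 28]
Postorder: [1, 11, 27, 28, 25, 13]
Algorithm: postorder visits root last, so walk postorder right-to-left;
each value is the root of the current inorder slice — split it at that
value, recurse on the right subtree first, then the left.
Recursive splits:
  root=13; inorder splits into left=[1, 11], right=[25, 27, 28]
  root=25; inorder splits into left=[], right=[27, 28]
  root=28; inorder splits into left=[27], right=[]
  root=27; inorder splits into left=[], right=[]
  root=11; inorder splits into left=[1], right=[]
  root=1; inorder splits into left=[], right=[]
Reconstructed level-order: [13, 11, 25, 1, 28, 27]


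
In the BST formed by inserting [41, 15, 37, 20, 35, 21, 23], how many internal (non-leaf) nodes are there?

Tree built from: [41, 15, 37, 20, 35, 21, 23]
Tree (level-order array): [41, 15, None, None, 37, 20, None, None, 35, 21, None, None, 23]
Rule: An internal node has at least one child.
Per-node child counts:
  node 41: 1 child(ren)
  node 15: 1 child(ren)
  node 37: 1 child(ren)
  node 20: 1 child(ren)
  node 35: 1 child(ren)
  node 21: 1 child(ren)
  node 23: 0 child(ren)
Matching nodes: [41, 15, 37, 20, 35, 21]
Count of internal (non-leaf) nodes: 6


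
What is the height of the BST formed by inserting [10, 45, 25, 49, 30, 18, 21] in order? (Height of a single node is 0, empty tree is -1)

Insertion order: [10, 45, 25, 49, 30, 18, 21]
Tree (level-order array): [10, None, 45, 25, 49, 18, 30, None, None, None, 21]
Compute height bottom-up (empty subtree = -1):
  height(21) = 1 + max(-1, -1) = 0
  height(18) = 1 + max(-1, 0) = 1
  height(30) = 1 + max(-1, -1) = 0
  height(25) = 1 + max(1, 0) = 2
  height(49) = 1 + max(-1, -1) = 0
  height(45) = 1 + max(2, 0) = 3
  height(10) = 1 + max(-1, 3) = 4
Height = 4


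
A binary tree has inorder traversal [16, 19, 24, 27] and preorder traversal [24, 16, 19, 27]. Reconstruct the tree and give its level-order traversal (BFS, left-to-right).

Inorder:  [16, 19, 24, 27]
Preorder: [24, 16, 19, 27]
Algorithm: preorder visits root first, so consume preorder in order;
for each root, split the current inorder slice at that value into
left-subtree inorder and right-subtree inorder, then recurse.
Recursive splits:
  root=24; inorder splits into left=[16, 19], right=[27]
  root=16; inorder splits into left=[], right=[19]
  root=19; inorder splits into left=[], right=[]
  root=27; inorder splits into left=[], right=[]
Reconstructed level-order: [24, 16, 27, 19]


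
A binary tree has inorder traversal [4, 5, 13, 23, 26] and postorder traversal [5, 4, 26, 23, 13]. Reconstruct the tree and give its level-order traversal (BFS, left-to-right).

Inorder:   [4, 5, 13, 23, 26]
Postorder: [5, 4, 26, 23, 13]
Algorithm: postorder visits root last, so walk postorder right-to-left;
each value is the root of the current inorder slice — split it at that
value, recurse on the right subtree first, then the left.
Recursive splits:
  root=13; inorder splits into left=[4, 5], right=[23, 26]
  root=23; inorder splits into left=[], right=[26]
  root=26; inorder splits into left=[], right=[]
  root=4; inorder splits into left=[], right=[5]
  root=5; inorder splits into left=[], right=[]
Reconstructed level-order: [13, 4, 23, 5, 26]


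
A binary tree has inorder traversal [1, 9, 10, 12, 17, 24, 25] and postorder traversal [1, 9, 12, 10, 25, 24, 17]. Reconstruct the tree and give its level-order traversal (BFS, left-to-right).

Inorder:   [1, 9, 10, 12, 17, 24, 25]
Postorder: [1, 9, 12, 10, 25, 24, 17]
Algorithm: postorder visits root last, so walk postorder right-to-left;
each value is the root of the current inorder slice — split it at that
value, recurse on the right subtree first, then the left.
Recursive splits:
  root=17; inorder splits into left=[1, 9, 10, 12], right=[24, 25]
  root=24; inorder splits into left=[], right=[25]
  root=25; inorder splits into left=[], right=[]
  root=10; inorder splits into left=[1, 9], right=[12]
  root=12; inorder splits into left=[], right=[]
  root=9; inorder splits into left=[1], right=[]
  root=1; inorder splits into left=[], right=[]
Reconstructed level-order: [17, 10, 24, 9, 12, 25, 1]


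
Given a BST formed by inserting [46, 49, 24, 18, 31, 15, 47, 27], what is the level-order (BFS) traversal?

Tree insertion order: [46, 49, 24, 18, 31, 15, 47, 27]
Tree (level-order array): [46, 24, 49, 18, 31, 47, None, 15, None, 27]
BFS from the root, enqueuing left then right child of each popped node:
  queue [46] -> pop 46, enqueue [24, 49], visited so far: [46]
  queue [24, 49] -> pop 24, enqueue [18, 31], visited so far: [46, 24]
  queue [49, 18, 31] -> pop 49, enqueue [47], visited so far: [46, 24, 49]
  queue [18, 31, 47] -> pop 18, enqueue [15], visited so far: [46, 24, 49, 18]
  queue [31, 47, 15] -> pop 31, enqueue [27], visited so far: [46, 24, 49, 18, 31]
  queue [47, 15, 27] -> pop 47, enqueue [none], visited so far: [46, 24, 49, 18, 31, 47]
  queue [15, 27] -> pop 15, enqueue [none], visited so far: [46, 24, 49, 18, 31, 47, 15]
  queue [27] -> pop 27, enqueue [none], visited so far: [46, 24, 49, 18, 31, 47, 15, 27]
Result: [46, 24, 49, 18, 31, 47, 15, 27]


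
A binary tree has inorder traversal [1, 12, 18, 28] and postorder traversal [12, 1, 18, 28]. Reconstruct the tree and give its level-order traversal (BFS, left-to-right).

Inorder:   [1, 12, 18, 28]
Postorder: [12, 1, 18, 28]
Algorithm: postorder visits root last, so walk postorder right-to-left;
each value is the root of the current inorder slice — split it at that
value, recurse on the right subtree first, then the left.
Recursive splits:
  root=28; inorder splits into left=[1, 12, 18], right=[]
  root=18; inorder splits into left=[1, 12], right=[]
  root=1; inorder splits into left=[], right=[12]
  root=12; inorder splits into left=[], right=[]
Reconstructed level-order: [28, 18, 1, 12]


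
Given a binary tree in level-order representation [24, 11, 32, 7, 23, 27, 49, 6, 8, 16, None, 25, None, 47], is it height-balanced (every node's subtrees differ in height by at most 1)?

Tree (level-order array): [24, 11, 32, 7, 23, 27, 49, 6, 8, 16, None, 25, None, 47]
Definition: a tree is height-balanced if, at every node, |h(left) - h(right)| <= 1 (empty subtree has height -1).
Bottom-up per-node check:
  node 6: h_left=-1, h_right=-1, diff=0 [OK], height=0
  node 8: h_left=-1, h_right=-1, diff=0 [OK], height=0
  node 7: h_left=0, h_right=0, diff=0 [OK], height=1
  node 16: h_left=-1, h_right=-1, diff=0 [OK], height=0
  node 23: h_left=0, h_right=-1, diff=1 [OK], height=1
  node 11: h_left=1, h_right=1, diff=0 [OK], height=2
  node 25: h_left=-1, h_right=-1, diff=0 [OK], height=0
  node 27: h_left=0, h_right=-1, diff=1 [OK], height=1
  node 47: h_left=-1, h_right=-1, diff=0 [OK], height=0
  node 49: h_left=0, h_right=-1, diff=1 [OK], height=1
  node 32: h_left=1, h_right=1, diff=0 [OK], height=2
  node 24: h_left=2, h_right=2, diff=0 [OK], height=3
All nodes satisfy the balance condition.
Result: Balanced


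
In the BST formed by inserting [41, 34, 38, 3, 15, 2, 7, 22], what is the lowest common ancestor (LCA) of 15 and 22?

Tree insertion order: [41, 34, 38, 3, 15, 2, 7, 22]
Tree (level-order array): [41, 34, None, 3, 38, 2, 15, None, None, None, None, 7, 22]
In a BST, the LCA of p=15, q=22 is the first node v on the
root-to-leaf path with p <= v <= q (go left if both < v, right if both > v).
Walk from root:
  at 41: both 15 and 22 < 41, go left
  at 34: both 15 and 22 < 34, go left
  at 3: both 15 and 22 > 3, go right
  at 15: 15 <= 15 <= 22, this is the LCA
LCA = 15


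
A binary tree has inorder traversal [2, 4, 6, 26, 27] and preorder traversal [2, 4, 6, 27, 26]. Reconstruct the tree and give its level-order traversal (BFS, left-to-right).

Inorder:  [2, 4, 6, 26, 27]
Preorder: [2, 4, 6, 27, 26]
Algorithm: preorder visits root first, so consume preorder in order;
for each root, split the current inorder slice at that value into
left-subtree inorder and right-subtree inorder, then recurse.
Recursive splits:
  root=2; inorder splits into left=[], right=[4, 6, 26, 27]
  root=4; inorder splits into left=[], right=[6, 26, 27]
  root=6; inorder splits into left=[], right=[26, 27]
  root=27; inorder splits into left=[26], right=[]
  root=26; inorder splits into left=[], right=[]
Reconstructed level-order: [2, 4, 6, 27, 26]


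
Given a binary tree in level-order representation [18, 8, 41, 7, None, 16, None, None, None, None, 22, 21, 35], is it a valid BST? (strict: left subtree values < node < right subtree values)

Level-order array: [18, 8, 41, 7, None, 16, None, None, None, None, 22, 21, 35]
Validate using subtree bounds (lo, hi): at each node, require lo < value < hi,
then recurse left with hi=value and right with lo=value.
Preorder trace (stopping at first violation):
  at node 18 with bounds (-inf, +inf): OK
  at node 8 with bounds (-inf, 18): OK
  at node 7 with bounds (-inf, 8): OK
  at node 41 with bounds (18, +inf): OK
  at node 16 with bounds (18, 41): VIOLATION
Node 16 violates its bound: not (18 < 16 < 41).
Result: Not a valid BST


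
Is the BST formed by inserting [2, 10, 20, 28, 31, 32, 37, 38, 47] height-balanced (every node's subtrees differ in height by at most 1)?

Tree (level-order array): [2, None, 10, None, 20, None, 28, None, 31, None, 32, None, 37, None, 38, None, 47]
Definition: a tree is height-balanced if, at every node, |h(left) - h(right)| <= 1 (empty subtree has height -1).
Bottom-up per-node check:
  node 47: h_left=-1, h_right=-1, diff=0 [OK], height=0
  node 38: h_left=-1, h_right=0, diff=1 [OK], height=1
  node 37: h_left=-1, h_right=1, diff=2 [FAIL (|-1-1|=2 > 1)], height=2
  node 32: h_left=-1, h_right=2, diff=3 [FAIL (|-1-2|=3 > 1)], height=3
  node 31: h_left=-1, h_right=3, diff=4 [FAIL (|-1-3|=4 > 1)], height=4
  node 28: h_left=-1, h_right=4, diff=5 [FAIL (|-1-4|=5 > 1)], height=5
  node 20: h_left=-1, h_right=5, diff=6 [FAIL (|-1-5|=6 > 1)], height=6
  node 10: h_left=-1, h_right=6, diff=7 [FAIL (|-1-6|=7 > 1)], height=7
  node 2: h_left=-1, h_right=7, diff=8 [FAIL (|-1-7|=8 > 1)], height=8
Node 37 violates the condition: |-1 - 1| = 2 > 1.
Result: Not balanced


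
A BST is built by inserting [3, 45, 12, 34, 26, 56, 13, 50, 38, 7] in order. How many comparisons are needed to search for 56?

Search path for 56: 3 -> 45 -> 56
Found: True
Comparisons: 3


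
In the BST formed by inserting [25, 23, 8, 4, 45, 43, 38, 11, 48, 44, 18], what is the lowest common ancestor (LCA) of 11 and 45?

Tree insertion order: [25, 23, 8, 4, 45, 43, 38, 11, 48, 44, 18]
Tree (level-order array): [25, 23, 45, 8, None, 43, 48, 4, 11, 38, 44, None, None, None, None, None, 18]
In a BST, the LCA of p=11, q=45 is the first node v on the
root-to-leaf path with p <= v <= q (go left if both < v, right if both > v).
Walk from root:
  at 25: 11 <= 25 <= 45, this is the LCA
LCA = 25


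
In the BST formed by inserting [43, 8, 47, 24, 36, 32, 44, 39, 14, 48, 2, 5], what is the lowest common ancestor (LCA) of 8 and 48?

Tree insertion order: [43, 8, 47, 24, 36, 32, 44, 39, 14, 48, 2, 5]
Tree (level-order array): [43, 8, 47, 2, 24, 44, 48, None, 5, 14, 36, None, None, None, None, None, None, None, None, 32, 39]
In a BST, the LCA of p=8, q=48 is the first node v on the
root-to-leaf path with p <= v <= q (go left if both < v, right if both > v).
Walk from root:
  at 43: 8 <= 43 <= 48, this is the LCA
LCA = 43


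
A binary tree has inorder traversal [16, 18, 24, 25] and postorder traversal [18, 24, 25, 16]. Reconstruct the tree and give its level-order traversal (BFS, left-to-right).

Inorder:   [16, 18, 24, 25]
Postorder: [18, 24, 25, 16]
Algorithm: postorder visits root last, so walk postorder right-to-left;
each value is the root of the current inorder slice — split it at that
value, recurse on the right subtree first, then the left.
Recursive splits:
  root=16; inorder splits into left=[], right=[18, 24, 25]
  root=25; inorder splits into left=[18, 24], right=[]
  root=24; inorder splits into left=[18], right=[]
  root=18; inorder splits into left=[], right=[]
Reconstructed level-order: [16, 25, 24, 18]


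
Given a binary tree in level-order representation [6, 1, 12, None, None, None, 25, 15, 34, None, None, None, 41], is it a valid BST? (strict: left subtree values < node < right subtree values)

Level-order array: [6, 1, 12, None, None, None, 25, 15, 34, None, None, None, 41]
Validate using subtree bounds (lo, hi): at each node, require lo < value < hi,
then recurse left with hi=value and right with lo=value.
Preorder trace (stopping at first violation):
  at node 6 with bounds (-inf, +inf): OK
  at node 1 with bounds (-inf, 6): OK
  at node 12 with bounds (6, +inf): OK
  at node 25 with bounds (12, +inf): OK
  at node 15 with bounds (12, 25): OK
  at node 34 with bounds (25, +inf): OK
  at node 41 with bounds (34, +inf): OK
No violation found at any node.
Result: Valid BST


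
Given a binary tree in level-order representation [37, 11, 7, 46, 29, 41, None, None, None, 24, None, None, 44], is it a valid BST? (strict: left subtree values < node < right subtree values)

Level-order array: [37, 11, 7, 46, 29, 41, None, None, None, 24, None, None, 44]
Validate using subtree bounds (lo, hi): at each node, require lo < value < hi,
then recurse left with hi=value and right with lo=value.
Preorder trace (stopping at first violation):
  at node 37 with bounds (-inf, +inf): OK
  at node 11 with bounds (-inf, 37): OK
  at node 46 with bounds (-inf, 11): VIOLATION
Node 46 violates its bound: not (-inf < 46 < 11).
Result: Not a valid BST


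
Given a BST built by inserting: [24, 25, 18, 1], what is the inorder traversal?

Tree insertion order: [24, 25, 18, 1]
Tree (level-order array): [24, 18, 25, 1]
Inorder traversal: [1, 18, 24, 25]


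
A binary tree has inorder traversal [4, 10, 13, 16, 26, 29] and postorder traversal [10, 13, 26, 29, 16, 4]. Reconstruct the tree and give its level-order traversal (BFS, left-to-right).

Inorder:   [4, 10, 13, 16, 26, 29]
Postorder: [10, 13, 26, 29, 16, 4]
Algorithm: postorder visits root last, so walk postorder right-to-left;
each value is the root of the current inorder slice — split it at that
value, recurse on the right subtree first, then the left.
Recursive splits:
  root=4; inorder splits into left=[], right=[10, 13, 16, 26, 29]
  root=16; inorder splits into left=[10, 13], right=[26, 29]
  root=29; inorder splits into left=[26], right=[]
  root=26; inorder splits into left=[], right=[]
  root=13; inorder splits into left=[10], right=[]
  root=10; inorder splits into left=[], right=[]
Reconstructed level-order: [4, 16, 13, 29, 10, 26]


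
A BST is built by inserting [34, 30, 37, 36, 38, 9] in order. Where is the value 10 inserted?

Starting tree (level order): [34, 30, 37, 9, None, 36, 38]
Insertion path: 34 -> 30 -> 9
Result: insert 10 as right child of 9
Final tree (level order): [34, 30, 37, 9, None, 36, 38, None, 10]


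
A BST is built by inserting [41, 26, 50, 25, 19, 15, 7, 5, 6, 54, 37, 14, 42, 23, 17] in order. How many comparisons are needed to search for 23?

Search path for 23: 41 -> 26 -> 25 -> 19 -> 23
Found: True
Comparisons: 5


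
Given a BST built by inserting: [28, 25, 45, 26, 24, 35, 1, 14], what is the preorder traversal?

Tree insertion order: [28, 25, 45, 26, 24, 35, 1, 14]
Tree (level-order array): [28, 25, 45, 24, 26, 35, None, 1, None, None, None, None, None, None, 14]
Preorder traversal: [28, 25, 24, 1, 14, 26, 45, 35]


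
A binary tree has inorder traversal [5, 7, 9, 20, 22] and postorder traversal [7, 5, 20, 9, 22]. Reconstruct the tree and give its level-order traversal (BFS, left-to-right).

Inorder:   [5, 7, 9, 20, 22]
Postorder: [7, 5, 20, 9, 22]
Algorithm: postorder visits root last, so walk postorder right-to-left;
each value is the root of the current inorder slice — split it at that
value, recurse on the right subtree first, then the left.
Recursive splits:
  root=22; inorder splits into left=[5, 7, 9, 20], right=[]
  root=9; inorder splits into left=[5, 7], right=[20]
  root=20; inorder splits into left=[], right=[]
  root=5; inorder splits into left=[], right=[7]
  root=7; inorder splits into left=[], right=[]
Reconstructed level-order: [22, 9, 5, 20, 7]


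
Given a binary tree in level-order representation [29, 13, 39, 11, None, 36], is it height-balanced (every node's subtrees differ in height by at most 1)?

Tree (level-order array): [29, 13, 39, 11, None, 36]
Definition: a tree is height-balanced if, at every node, |h(left) - h(right)| <= 1 (empty subtree has height -1).
Bottom-up per-node check:
  node 11: h_left=-1, h_right=-1, diff=0 [OK], height=0
  node 13: h_left=0, h_right=-1, diff=1 [OK], height=1
  node 36: h_left=-1, h_right=-1, diff=0 [OK], height=0
  node 39: h_left=0, h_right=-1, diff=1 [OK], height=1
  node 29: h_left=1, h_right=1, diff=0 [OK], height=2
All nodes satisfy the balance condition.
Result: Balanced


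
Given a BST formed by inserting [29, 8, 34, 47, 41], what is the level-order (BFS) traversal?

Tree insertion order: [29, 8, 34, 47, 41]
Tree (level-order array): [29, 8, 34, None, None, None, 47, 41]
BFS from the root, enqueuing left then right child of each popped node:
  queue [29] -> pop 29, enqueue [8, 34], visited so far: [29]
  queue [8, 34] -> pop 8, enqueue [none], visited so far: [29, 8]
  queue [34] -> pop 34, enqueue [47], visited so far: [29, 8, 34]
  queue [47] -> pop 47, enqueue [41], visited so far: [29, 8, 34, 47]
  queue [41] -> pop 41, enqueue [none], visited so far: [29, 8, 34, 47, 41]
Result: [29, 8, 34, 47, 41]


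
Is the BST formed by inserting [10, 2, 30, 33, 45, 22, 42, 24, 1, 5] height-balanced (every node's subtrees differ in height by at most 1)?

Tree (level-order array): [10, 2, 30, 1, 5, 22, 33, None, None, None, None, None, 24, None, 45, None, None, 42]
Definition: a tree is height-balanced if, at every node, |h(left) - h(right)| <= 1 (empty subtree has height -1).
Bottom-up per-node check:
  node 1: h_left=-1, h_right=-1, diff=0 [OK], height=0
  node 5: h_left=-1, h_right=-1, diff=0 [OK], height=0
  node 2: h_left=0, h_right=0, diff=0 [OK], height=1
  node 24: h_left=-1, h_right=-1, diff=0 [OK], height=0
  node 22: h_left=-1, h_right=0, diff=1 [OK], height=1
  node 42: h_left=-1, h_right=-1, diff=0 [OK], height=0
  node 45: h_left=0, h_right=-1, diff=1 [OK], height=1
  node 33: h_left=-1, h_right=1, diff=2 [FAIL (|-1-1|=2 > 1)], height=2
  node 30: h_left=1, h_right=2, diff=1 [OK], height=3
  node 10: h_left=1, h_right=3, diff=2 [FAIL (|1-3|=2 > 1)], height=4
Node 33 violates the condition: |-1 - 1| = 2 > 1.
Result: Not balanced


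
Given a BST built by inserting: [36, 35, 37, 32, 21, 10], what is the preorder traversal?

Tree insertion order: [36, 35, 37, 32, 21, 10]
Tree (level-order array): [36, 35, 37, 32, None, None, None, 21, None, 10]
Preorder traversal: [36, 35, 32, 21, 10, 37]


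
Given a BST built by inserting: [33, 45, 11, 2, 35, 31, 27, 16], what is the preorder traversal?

Tree insertion order: [33, 45, 11, 2, 35, 31, 27, 16]
Tree (level-order array): [33, 11, 45, 2, 31, 35, None, None, None, 27, None, None, None, 16]
Preorder traversal: [33, 11, 2, 31, 27, 16, 45, 35]


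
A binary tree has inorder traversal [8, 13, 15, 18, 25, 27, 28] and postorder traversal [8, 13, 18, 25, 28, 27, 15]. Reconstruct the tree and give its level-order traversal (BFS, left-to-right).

Inorder:   [8, 13, 15, 18, 25, 27, 28]
Postorder: [8, 13, 18, 25, 28, 27, 15]
Algorithm: postorder visits root last, so walk postorder right-to-left;
each value is the root of the current inorder slice — split it at that
value, recurse on the right subtree first, then the left.
Recursive splits:
  root=15; inorder splits into left=[8, 13], right=[18, 25, 27, 28]
  root=27; inorder splits into left=[18, 25], right=[28]
  root=28; inorder splits into left=[], right=[]
  root=25; inorder splits into left=[18], right=[]
  root=18; inorder splits into left=[], right=[]
  root=13; inorder splits into left=[8], right=[]
  root=8; inorder splits into left=[], right=[]
Reconstructed level-order: [15, 13, 27, 8, 25, 28, 18]


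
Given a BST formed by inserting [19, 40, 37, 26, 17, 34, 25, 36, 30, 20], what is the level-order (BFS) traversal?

Tree insertion order: [19, 40, 37, 26, 17, 34, 25, 36, 30, 20]
Tree (level-order array): [19, 17, 40, None, None, 37, None, 26, None, 25, 34, 20, None, 30, 36]
BFS from the root, enqueuing left then right child of each popped node:
  queue [19] -> pop 19, enqueue [17, 40], visited so far: [19]
  queue [17, 40] -> pop 17, enqueue [none], visited so far: [19, 17]
  queue [40] -> pop 40, enqueue [37], visited so far: [19, 17, 40]
  queue [37] -> pop 37, enqueue [26], visited so far: [19, 17, 40, 37]
  queue [26] -> pop 26, enqueue [25, 34], visited so far: [19, 17, 40, 37, 26]
  queue [25, 34] -> pop 25, enqueue [20], visited so far: [19, 17, 40, 37, 26, 25]
  queue [34, 20] -> pop 34, enqueue [30, 36], visited so far: [19, 17, 40, 37, 26, 25, 34]
  queue [20, 30, 36] -> pop 20, enqueue [none], visited so far: [19, 17, 40, 37, 26, 25, 34, 20]
  queue [30, 36] -> pop 30, enqueue [none], visited so far: [19, 17, 40, 37, 26, 25, 34, 20, 30]
  queue [36] -> pop 36, enqueue [none], visited so far: [19, 17, 40, 37, 26, 25, 34, 20, 30, 36]
Result: [19, 17, 40, 37, 26, 25, 34, 20, 30, 36]


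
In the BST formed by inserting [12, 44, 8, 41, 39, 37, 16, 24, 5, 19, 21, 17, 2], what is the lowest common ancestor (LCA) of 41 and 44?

Tree insertion order: [12, 44, 8, 41, 39, 37, 16, 24, 5, 19, 21, 17, 2]
Tree (level-order array): [12, 8, 44, 5, None, 41, None, 2, None, 39, None, None, None, 37, None, 16, None, None, 24, 19, None, 17, 21]
In a BST, the LCA of p=41, q=44 is the first node v on the
root-to-leaf path with p <= v <= q (go left if both < v, right if both > v).
Walk from root:
  at 12: both 41 and 44 > 12, go right
  at 44: 41 <= 44 <= 44, this is the LCA
LCA = 44


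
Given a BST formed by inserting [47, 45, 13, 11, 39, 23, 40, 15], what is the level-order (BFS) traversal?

Tree insertion order: [47, 45, 13, 11, 39, 23, 40, 15]
Tree (level-order array): [47, 45, None, 13, None, 11, 39, None, None, 23, 40, 15]
BFS from the root, enqueuing left then right child of each popped node:
  queue [47] -> pop 47, enqueue [45], visited so far: [47]
  queue [45] -> pop 45, enqueue [13], visited so far: [47, 45]
  queue [13] -> pop 13, enqueue [11, 39], visited so far: [47, 45, 13]
  queue [11, 39] -> pop 11, enqueue [none], visited so far: [47, 45, 13, 11]
  queue [39] -> pop 39, enqueue [23, 40], visited so far: [47, 45, 13, 11, 39]
  queue [23, 40] -> pop 23, enqueue [15], visited so far: [47, 45, 13, 11, 39, 23]
  queue [40, 15] -> pop 40, enqueue [none], visited so far: [47, 45, 13, 11, 39, 23, 40]
  queue [15] -> pop 15, enqueue [none], visited so far: [47, 45, 13, 11, 39, 23, 40, 15]
Result: [47, 45, 13, 11, 39, 23, 40, 15]


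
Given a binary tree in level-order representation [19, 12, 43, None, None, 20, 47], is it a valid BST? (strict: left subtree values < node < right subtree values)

Level-order array: [19, 12, 43, None, None, 20, 47]
Validate using subtree bounds (lo, hi): at each node, require lo < value < hi,
then recurse left with hi=value and right with lo=value.
Preorder trace (stopping at first violation):
  at node 19 with bounds (-inf, +inf): OK
  at node 12 with bounds (-inf, 19): OK
  at node 43 with bounds (19, +inf): OK
  at node 20 with bounds (19, 43): OK
  at node 47 with bounds (43, +inf): OK
No violation found at any node.
Result: Valid BST


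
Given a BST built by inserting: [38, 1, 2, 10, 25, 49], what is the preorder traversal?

Tree insertion order: [38, 1, 2, 10, 25, 49]
Tree (level-order array): [38, 1, 49, None, 2, None, None, None, 10, None, 25]
Preorder traversal: [38, 1, 2, 10, 25, 49]


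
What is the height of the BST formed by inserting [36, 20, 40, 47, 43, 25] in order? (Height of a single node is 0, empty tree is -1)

Insertion order: [36, 20, 40, 47, 43, 25]
Tree (level-order array): [36, 20, 40, None, 25, None, 47, None, None, 43]
Compute height bottom-up (empty subtree = -1):
  height(25) = 1 + max(-1, -1) = 0
  height(20) = 1 + max(-1, 0) = 1
  height(43) = 1 + max(-1, -1) = 0
  height(47) = 1 + max(0, -1) = 1
  height(40) = 1 + max(-1, 1) = 2
  height(36) = 1 + max(1, 2) = 3
Height = 3


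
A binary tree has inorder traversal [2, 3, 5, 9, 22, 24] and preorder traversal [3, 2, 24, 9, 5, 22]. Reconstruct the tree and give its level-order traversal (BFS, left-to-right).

Inorder:  [2, 3, 5, 9, 22, 24]
Preorder: [3, 2, 24, 9, 5, 22]
Algorithm: preorder visits root first, so consume preorder in order;
for each root, split the current inorder slice at that value into
left-subtree inorder and right-subtree inorder, then recurse.
Recursive splits:
  root=3; inorder splits into left=[2], right=[5, 9, 22, 24]
  root=2; inorder splits into left=[], right=[]
  root=24; inorder splits into left=[5, 9, 22], right=[]
  root=9; inorder splits into left=[5], right=[22]
  root=5; inorder splits into left=[], right=[]
  root=22; inorder splits into left=[], right=[]
Reconstructed level-order: [3, 2, 24, 9, 5, 22]


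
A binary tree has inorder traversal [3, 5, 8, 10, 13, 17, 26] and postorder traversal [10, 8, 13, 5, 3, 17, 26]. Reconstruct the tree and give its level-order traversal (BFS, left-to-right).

Inorder:   [3, 5, 8, 10, 13, 17, 26]
Postorder: [10, 8, 13, 5, 3, 17, 26]
Algorithm: postorder visits root last, so walk postorder right-to-left;
each value is the root of the current inorder slice — split it at that
value, recurse on the right subtree first, then the left.
Recursive splits:
  root=26; inorder splits into left=[3, 5, 8, 10, 13, 17], right=[]
  root=17; inorder splits into left=[3, 5, 8, 10, 13], right=[]
  root=3; inorder splits into left=[], right=[5, 8, 10, 13]
  root=5; inorder splits into left=[], right=[8, 10, 13]
  root=13; inorder splits into left=[8, 10], right=[]
  root=8; inorder splits into left=[], right=[10]
  root=10; inorder splits into left=[], right=[]
Reconstructed level-order: [26, 17, 3, 5, 13, 8, 10]


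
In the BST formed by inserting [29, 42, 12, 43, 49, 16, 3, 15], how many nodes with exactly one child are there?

Tree built from: [29, 42, 12, 43, 49, 16, 3, 15]
Tree (level-order array): [29, 12, 42, 3, 16, None, 43, None, None, 15, None, None, 49]
Rule: These are nodes with exactly 1 non-null child.
Per-node child counts:
  node 29: 2 child(ren)
  node 12: 2 child(ren)
  node 3: 0 child(ren)
  node 16: 1 child(ren)
  node 15: 0 child(ren)
  node 42: 1 child(ren)
  node 43: 1 child(ren)
  node 49: 0 child(ren)
Matching nodes: [16, 42, 43]
Count of nodes with exactly one child: 3


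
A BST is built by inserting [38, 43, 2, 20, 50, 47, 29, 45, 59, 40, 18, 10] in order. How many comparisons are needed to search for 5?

Search path for 5: 38 -> 2 -> 20 -> 18 -> 10
Found: False
Comparisons: 5


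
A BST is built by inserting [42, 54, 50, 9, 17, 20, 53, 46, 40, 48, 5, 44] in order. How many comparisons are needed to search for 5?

Search path for 5: 42 -> 9 -> 5
Found: True
Comparisons: 3


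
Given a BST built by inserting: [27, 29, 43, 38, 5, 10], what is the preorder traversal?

Tree insertion order: [27, 29, 43, 38, 5, 10]
Tree (level-order array): [27, 5, 29, None, 10, None, 43, None, None, 38]
Preorder traversal: [27, 5, 10, 29, 43, 38]


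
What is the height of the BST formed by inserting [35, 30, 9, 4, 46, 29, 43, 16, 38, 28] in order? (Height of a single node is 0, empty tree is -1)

Insertion order: [35, 30, 9, 4, 46, 29, 43, 16, 38, 28]
Tree (level-order array): [35, 30, 46, 9, None, 43, None, 4, 29, 38, None, None, None, 16, None, None, None, None, 28]
Compute height bottom-up (empty subtree = -1):
  height(4) = 1 + max(-1, -1) = 0
  height(28) = 1 + max(-1, -1) = 0
  height(16) = 1 + max(-1, 0) = 1
  height(29) = 1 + max(1, -1) = 2
  height(9) = 1 + max(0, 2) = 3
  height(30) = 1 + max(3, -1) = 4
  height(38) = 1 + max(-1, -1) = 0
  height(43) = 1 + max(0, -1) = 1
  height(46) = 1 + max(1, -1) = 2
  height(35) = 1 + max(4, 2) = 5
Height = 5


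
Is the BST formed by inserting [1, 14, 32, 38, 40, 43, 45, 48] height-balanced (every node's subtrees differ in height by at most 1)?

Tree (level-order array): [1, None, 14, None, 32, None, 38, None, 40, None, 43, None, 45, None, 48]
Definition: a tree is height-balanced if, at every node, |h(left) - h(right)| <= 1 (empty subtree has height -1).
Bottom-up per-node check:
  node 48: h_left=-1, h_right=-1, diff=0 [OK], height=0
  node 45: h_left=-1, h_right=0, diff=1 [OK], height=1
  node 43: h_left=-1, h_right=1, diff=2 [FAIL (|-1-1|=2 > 1)], height=2
  node 40: h_left=-1, h_right=2, diff=3 [FAIL (|-1-2|=3 > 1)], height=3
  node 38: h_left=-1, h_right=3, diff=4 [FAIL (|-1-3|=4 > 1)], height=4
  node 32: h_left=-1, h_right=4, diff=5 [FAIL (|-1-4|=5 > 1)], height=5
  node 14: h_left=-1, h_right=5, diff=6 [FAIL (|-1-5|=6 > 1)], height=6
  node 1: h_left=-1, h_right=6, diff=7 [FAIL (|-1-6|=7 > 1)], height=7
Node 43 violates the condition: |-1 - 1| = 2 > 1.
Result: Not balanced


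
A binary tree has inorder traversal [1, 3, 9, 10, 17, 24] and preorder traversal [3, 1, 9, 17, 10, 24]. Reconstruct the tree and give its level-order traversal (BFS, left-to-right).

Inorder:  [1, 3, 9, 10, 17, 24]
Preorder: [3, 1, 9, 17, 10, 24]
Algorithm: preorder visits root first, so consume preorder in order;
for each root, split the current inorder slice at that value into
left-subtree inorder and right-subtree inorder, then recurse.
Recursive splits:
  root=3; inorder splits into left=[1], right=[9, 10, 17, 24]
  root=1; inorder splits into left=[], right=[]
  root=9; inorder splits into left=[], right=[10, 17, 24]
  root=17; inorder splits into left=[10], right=[24]
  root=10; inorder splits into left=[], right=[]
  root=24; inorder splits into left=[], right=[]
Reconstructed level-order: [3, 1, 9, 17, 10, 24]


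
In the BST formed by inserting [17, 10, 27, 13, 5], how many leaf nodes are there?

Tree built from: [17, 10, 27, 13, 5]
Tree (level-order array): [17, 10, 27, 5, 13]
Rule: A leaf has 0 children.
Per-node child counts:
  node 17: 2 child(ren)
  node 10: 2 child(ren)
  node 5: 0 child(ren)
  node 13: 0 child(ren)
  node 27: 0 child(ren)
Matching nodes: [5, 13, 27]
Count of leaf nodes: 3


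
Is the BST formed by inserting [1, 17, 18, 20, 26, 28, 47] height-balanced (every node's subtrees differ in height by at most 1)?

Tree (level-order array): [1, None, 17, None, 18, None, 20, None, 26, None, 28, None, 47]
Definition: a tree is height-balanced if, at every node, |h(left) - h(right)| <= 1 (empty subtree has height -1).
Bottom-up per-node check:
  node 47: h_left=-1, h_right=-1, diff=0 [OK], height=0
  node 28: h_left=-1, h_right=0, diff=1 [OK], height=1
  node 26: h_left=-1, h_right=1, diff=2 [FAIL (|-1-1|=2 > 1)], height=2
  node 20: h_left=-1, h_right=2, diff=3 [FAIL (|-1-2|=3 > 1)], height=3
  node 18: h_left=-1, h_right=3, diff=4 [FAIL (|-1-3|=4 > 1)], height=4
  node 17: h_left=-1, h_right=4, diff=5 [FAIL (|-1-4|=5 > 1)], height=5
  node 1: h_left=-1, h_right=5, diff=6 [FAIL (|-1-5|=6 > 1)], height=6
Node 26 violates the condition: |-1 - 1| = 2 > 1.
Result: Not balanced


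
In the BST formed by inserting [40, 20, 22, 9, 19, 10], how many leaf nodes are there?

Tree built from: [40, 20, 22, 9, 19, 10]
Tree (level-order array): [40, 20, None, 9, 22, None, 19, None, None, 10]
Rule: A leaf has 0 children.
Per-node child counts:
  node 40: 1 child(ren)
  node 20: 2 child(ren)
  node 9: 1 child(ren)
  node 19: 1 child(ren)
  node 10: 0 child(ren)
  node 22: 0 child(ren)
Matching nodes: [10, 22]
Count of leaf nodes: 2


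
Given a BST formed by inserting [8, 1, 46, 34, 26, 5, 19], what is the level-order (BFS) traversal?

Tree insertion order: [8, 1, 46, 34, 26, 5, 19]
Tree (level-order array): [8, 1, 46, None, 5, 34, None, None, None, 26, None, 19]
BFS from the root, enqueuing left then right child of each popped node:
  queue [8] -> pop 8, enqueue [1, 46], visited so far: [8]
  queue [1, 46] -> pop 1, enqueue [5], visited so far: [8, 1]
  queue [46, 5] -> pop 46, enqueue [34], visited so far: [8, 1, 46]
  queue [5, 34] -> pop 5, enqueue [none], visited so far: [8, 1, 46, 5]
  queue [34] -> pop 34, enqueue [26], visited so far: [8, 1, 46, 5, 34]
  queue [26] -> pop 26, enqueue [19], visited so far: [8, 1, 46, 5, 34, 26]
  queue [19] -> pop 19, enqueue [none], visited so far: [8, 1, 46, 5, 34, 26, 19]
Result: [8, 1, 46, 5, 34, 26, 19]
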